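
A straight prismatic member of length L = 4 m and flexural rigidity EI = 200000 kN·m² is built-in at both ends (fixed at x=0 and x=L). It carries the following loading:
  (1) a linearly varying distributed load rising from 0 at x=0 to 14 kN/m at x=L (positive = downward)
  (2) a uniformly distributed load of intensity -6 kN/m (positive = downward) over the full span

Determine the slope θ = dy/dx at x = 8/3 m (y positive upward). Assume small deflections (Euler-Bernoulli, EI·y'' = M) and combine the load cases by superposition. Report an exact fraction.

Load 1 — triangular load w₀=14 kN/m (0→w₀ over full span):
  θ_1 = -w₀(2x(L-x)(L-2x)(x+2L)+x²(L-x)²)/(120LEI) = -14·(2·(8/3)·(4-(8/3))·(4-2·(8/3))·((8/3)+2·4)+(8/3)²·(4-(8/3))²)/(120·4·200000) = 49/3796875 rad
Load 2 — uniform load w=-6 kN/m over full span:
  θ_2 = -wx(L-x)(L-2x)/(12EI) = -(-6)·(8/3)·(4-(8/3))·(4-2·(8/3))/(12·200000) = -1/84375 rad
Superposition: θ = Σ θ_i = 4/3796875 rad ≈ 0.000001 rad

θ(8/3) = 4/3796875 rad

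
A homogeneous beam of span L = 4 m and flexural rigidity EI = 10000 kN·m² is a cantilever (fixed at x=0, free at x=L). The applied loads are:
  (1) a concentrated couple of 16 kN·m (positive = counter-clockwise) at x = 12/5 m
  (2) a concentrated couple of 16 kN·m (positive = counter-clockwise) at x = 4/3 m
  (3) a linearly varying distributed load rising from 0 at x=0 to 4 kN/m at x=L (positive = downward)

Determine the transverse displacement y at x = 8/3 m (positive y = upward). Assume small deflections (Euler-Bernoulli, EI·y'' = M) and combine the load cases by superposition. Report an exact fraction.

Load 1 — applied couple M₀=16 kN·m at a=12/5 m (b=L-a=8/5):
  y_1 = M₀a(2x-a)/(2EI)  [x>a] = 16·(12/5)·(2·(8/3)-(12/5))/(2·10000) = 88/15625 m
Load 2 — applied couple M₀=16 kN·m at a=4/3 m (b=L-a=8/3):
  y_2 = M₀a(2x-a)/(2EI)  [x>a] = 16·(4/3)·(2·(8/3)-(4/3))/(2·10000) = 8/1875 m
Load 3 — triangular load w₀=4 kN/m (0→w₀ over full span):
  y_3 = (w₀Lx³/12-w₀L²x²/6-w₀x⁵/(120L))/EI = (4·4·(8/3)³/12-4·4²·(8/3)²/6-4·(8/3)⁵/(120·4))/10000 = -11776/2278125 m
Superposition: y = Σ y_i = 53872/11390625 m ≈ 0.004730 m

y(8/3) = 53872/11390625 m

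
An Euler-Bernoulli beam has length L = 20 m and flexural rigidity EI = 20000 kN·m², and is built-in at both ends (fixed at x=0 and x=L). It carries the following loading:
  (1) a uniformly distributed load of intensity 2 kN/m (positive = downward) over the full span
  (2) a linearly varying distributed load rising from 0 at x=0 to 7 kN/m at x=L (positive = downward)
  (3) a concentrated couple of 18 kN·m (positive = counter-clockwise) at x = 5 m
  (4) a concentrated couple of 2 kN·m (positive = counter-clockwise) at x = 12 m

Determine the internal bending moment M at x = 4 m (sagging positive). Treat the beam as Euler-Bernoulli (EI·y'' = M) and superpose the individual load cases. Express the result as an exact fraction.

M(4) = -25117/3000 kN·m

Load 1 — uniform load w=2 kN/m over full span:
  M_1 = wLx/2 - wL²/12 - wx²/2 = 2·20·4/2 - 2·20²/12 - 2·4²/2 = -8/3 kN·m
Load 2 — triangular load w₀=7 kN/m (0→w₀ over full span):
  M_2 = 3w₀Lx/20 - w₀L²/30 - w₀x³/(6L) = 3·7·20·4/20 - 7·20²/30 - 7·4³/(6·20) = -196/15 kN·m
Load 3 — applied couple M₀=18 kN·m at a=5 m (b=L-a=15):
  M_3 = R_Ax - M_A  [x≤a] with R_A=81/80, M_A=-27/8 = (81/80)·4 - (-27/8) = 297/40 kN·m
Load 4 — applied couple M₀=2 kN·m at a=12 m (b=L-a=8):
  M_4 = R_Ax - M_A  [x≤a] with R_A=18/125, M_A=16/25 = (18/125)·4 - (16/25) = -8/125 kN·m
Superposition: M = Σ M_i = -25117/3000 kN·m ≈ -8.372333 kN·m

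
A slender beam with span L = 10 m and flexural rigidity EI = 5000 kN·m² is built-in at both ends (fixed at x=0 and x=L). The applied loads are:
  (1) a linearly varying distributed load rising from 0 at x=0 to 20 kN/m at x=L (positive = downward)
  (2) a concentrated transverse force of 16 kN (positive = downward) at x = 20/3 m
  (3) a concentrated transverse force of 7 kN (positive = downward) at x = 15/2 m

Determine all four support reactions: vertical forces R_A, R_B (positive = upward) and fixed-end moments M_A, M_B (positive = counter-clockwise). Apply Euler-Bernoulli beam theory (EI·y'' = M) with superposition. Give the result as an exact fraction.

R_A = 30449/864 kN, M_A = 70675/864 kN·m, R_B = 75823/864 kN, M_B = -115385/864 kN·m

Load 1 — triangular load w₀=20 kN/m (0→w₀ over full span):
  R_A = 3w₀L/20 = 3·20·10/20 = 30 kN
  M_A = w₀L²/30 = 20·10²/30 = 200/3 kN·m
  R_B = 7w₀L/20 = 7·20·10/20 = 70 kN
  M_B = -w₀L²/20 = -20·10²/20 = -100 kN·m
Load 2 — point force P=16 kN at a=20/3 m (b=L-a=10/3):
  R_A = Pb²(3a+b)/L³ = 16·(10/3)²·(3·(20/3)+(10/3))/10³ = 112/27 kN
  M_A = Pab²/L² = 16·(20/3)·(10/3)²/10² = 320/27 kN·m
  R_B = Pa²(a+3b)/L³ = 16·(20/3)²·((20/3)+3·(10/3))/10³ = 320/27 kN
  M_B = -Pa²b/L² = -16·(20/3)²·(10/3)/10² = -640/27 kN·m
Load 3 — point force P=7 kN at a=15/2 m (b=L-a=5/2):
  R_A = Pb²(3a+b)/L³ = 7·(5/2)²·(3·(15/2)+(5/2))/10³ = 35/32 kN
  M_A = Pab²/L² = 7·(15/2)·(5/2)²/10² = 105/32 kN·m
  R_B = Pa²(a+3b)/L³ = 7·(15/2)²·((15/2)+3·(5/2))/10³ = 189/32 kN
  M_B = -Pa²b/L² = -7·(15/2)²·(5/2)/10² = -315/32 kN·m
Superposition: R_A = 30449/864 kN, M_A = 70675/864 kN·m, R_B = 75823/864 kN, M_B = -115385/864 kN·m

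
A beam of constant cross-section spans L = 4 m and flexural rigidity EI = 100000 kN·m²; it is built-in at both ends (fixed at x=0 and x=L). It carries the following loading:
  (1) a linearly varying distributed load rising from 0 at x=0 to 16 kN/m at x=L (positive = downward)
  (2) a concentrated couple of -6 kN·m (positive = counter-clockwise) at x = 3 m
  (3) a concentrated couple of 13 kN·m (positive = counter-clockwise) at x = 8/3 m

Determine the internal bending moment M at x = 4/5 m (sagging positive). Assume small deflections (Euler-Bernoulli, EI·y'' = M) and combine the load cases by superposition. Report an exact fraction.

M(4/5) = -4609/3000 kN·m

Load 1 — triangular load w₀=16 kN/m (0→w₀ over full span):
  M_1 = 3w₀Lx/20 - w₀L²/30 - w₀x³/(6L) = 3·16·4·(4/5)/20 - 16·4²/30 - 16·(4/5)³/(6·4) = -448/375 kN·m
Load 2 — applied couple M₀=-6 kN·m at a=3 m (b=L-a=1):
  M_2 = R_Ax - M_A  [x≤a] with R_A=-27/16, M_A=-15/8 = (-27/16)·(4/5) - (-15/8) = 21/40 kN·m
Load 3 — applied couple M₀=13 kN·m at a=8/3 m (b=L-a=4/3):
  M_3 = R_Ax - M_A  [x≤a] with R_A=13/3, M_A=13/3 = (13/3)·(4/5) - (13/3) = -13/15 kN·m
Superposition: M = Σ M_i = -4609/3000 kN·m ≈ -1.536333 kN·m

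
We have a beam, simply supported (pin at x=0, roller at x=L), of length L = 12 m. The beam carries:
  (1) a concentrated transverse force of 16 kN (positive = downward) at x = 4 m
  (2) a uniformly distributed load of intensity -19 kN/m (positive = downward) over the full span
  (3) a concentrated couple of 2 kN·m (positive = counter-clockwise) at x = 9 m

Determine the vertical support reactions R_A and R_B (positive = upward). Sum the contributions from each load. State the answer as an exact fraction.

Load 1 — point force P=16 kN at a=4 m (b=L-a=8):
  R_A = Pb/L = 16·8/12 = 32/3 kN
  R_B = Pa/L = 16·4/12 = 16/3 kN
Load 2 — uniform load w=-19 kN/m over full span:
  R_A = wL/2 = (-19)·12/2 = -114 kN
  R_B = wL/2 = (-19)·12/2 = -114 kN
Load 3 — applied couple M₀=2 kN·m at a=9 m (b=L-a=3):
  R_A = M₀/L = 2/12 = 1/6 kN
  R_B = -M₀/L = -2/12 = -1/6 kN
Superposition: R_A = -619/6 kN, R_B = -653/6 kN

R_A = -619/6 kN, R_B = -653/6 kN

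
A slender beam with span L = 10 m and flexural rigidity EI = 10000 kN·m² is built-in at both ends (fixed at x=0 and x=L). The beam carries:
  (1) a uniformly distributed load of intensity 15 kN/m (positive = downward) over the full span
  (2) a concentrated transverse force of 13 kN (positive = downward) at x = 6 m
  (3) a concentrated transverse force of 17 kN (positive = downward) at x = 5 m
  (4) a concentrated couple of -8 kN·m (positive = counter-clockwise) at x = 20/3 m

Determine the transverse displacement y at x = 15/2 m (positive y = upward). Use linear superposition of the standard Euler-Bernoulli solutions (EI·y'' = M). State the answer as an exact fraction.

Load 1 — uniform load w=15 kN/m over full span:
  y_1 = -wx²(L-x)²/(24EI) = -15·(15/2)²·(10-(15/2))²/(24·10000) = -45/2048 m
Load 2 — point force P=13 kN at a=6 m (b=L-a=4):
  y_2 = -Pa²(L-x)²(3bL-(3b+a)(L-x))/(6L³EI)  [x>a] = -13·6²·(10-(15/2))²·(3·4·10-(3·4+6)·(10-(15/2)))/(6·10³·10000) = -117/32000 m
Load 3 — point force P=17 kN at a=5 m (b=L-a=5):
  y_3 = -Pa²(L-x)²(3bL-(3b+a)(L-x))/(6L³EI)  [x>a] = -17·5²·(10-(15/2))²·(3·5·10-(3·5+5)·(10-(15/2)))/(6·10³·10000) = -17/3840 m
Load 4 — applied couple M₀=-8 kN·m at a=20/3 m (b=L-a=10/3):
  y_4 = (R_Ax³/6 - M_Ax²/2 - M₀(x-a)²/2)/EI  [x>a] with R_A=-16/15, M_A=-8/3 = ((-16/15)·(15/2)³/6 - (-8/3)·(15/2)²/2 - (-8)·((15/2)-(20/3))²/2)/10000 = 1/3600 m
Superposition: y = Σ y_i = -68609/2304000 m ≈ -0.029778 m

y(15/2) = -68609/2304000 m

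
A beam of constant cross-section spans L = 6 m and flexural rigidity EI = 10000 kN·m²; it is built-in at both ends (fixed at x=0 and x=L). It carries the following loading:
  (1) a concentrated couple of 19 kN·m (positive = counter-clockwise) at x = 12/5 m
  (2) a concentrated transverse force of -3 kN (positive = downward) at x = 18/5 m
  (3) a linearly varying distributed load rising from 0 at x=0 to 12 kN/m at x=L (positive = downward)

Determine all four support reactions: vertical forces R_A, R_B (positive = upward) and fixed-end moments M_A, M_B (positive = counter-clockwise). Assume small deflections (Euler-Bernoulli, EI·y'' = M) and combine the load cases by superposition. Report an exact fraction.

R_A = 1788/125 kN, M_A = 1869/125 kN·m, R_B = 2337/125 kN, M_B = -1616/125 kN·m

Load 1 — applied couple M₀=19 kN·m at a=12/5 m (b=L-a=18/5):
  R_A = 6M₀ab/L³ = 6·19·(12/5)·(18/5)/6³ = 114/25 kN
  M_A = M₀b(2a-b)/L² = 19·(18/5)·(2·(12/5)-(18/5))/6² = 57/25 kN·m
  R_B = -6M₀ab/L³ = -6·19·(12/5)·(18/5)/6³ = -114/25 kN
  M_B = M₀a(2b-a)/L² = 19·(12/5)·(2·(18/5)-(12/5))/6² = 152/25 kN·m
Load 2 — point force P=-3 kN at a=18/5 m (b=L-a=12/5):
  R_A = Pb²(3a+b)/L³ = (-3)·(12/5)²·(3·(18/5)+(12/5))/6³ = -132/125 kN
  M_A = Pab²/L² = (-3)·(18/5)·(12/5)²/6² = -216/125 kN·m
  R_B = Pa²(a+3b)/L³ = (-3)·(18/5)²·((18/5)+3·(12/5))/6³ = -243/125 kN
  M_B = -Pa²b/L² = -(-3)·(18/5)²·(12/5)/6² = 324/125 kN·m
Load 3 — triangular load w₀=12 kN/m (0→w₀ over full span):
  R_A = 3w₀L/20 = 3·12·6/20 = 54/5 kN
  M_A = w₀L²/30 = 12·6²/30 = 72/5 kN·m
  R_B = 7w₀L/20 = 7·12·6/20 = 126/5 kN
  M_B = -w₀L²/20 = -12·6²/20 = -108/5 kN·m
Superposition: R_A = 1788/125 kN, M_A = 1869/125 kN·m, R_B = 2337/125 kN, M_B = -1616/125 kN·m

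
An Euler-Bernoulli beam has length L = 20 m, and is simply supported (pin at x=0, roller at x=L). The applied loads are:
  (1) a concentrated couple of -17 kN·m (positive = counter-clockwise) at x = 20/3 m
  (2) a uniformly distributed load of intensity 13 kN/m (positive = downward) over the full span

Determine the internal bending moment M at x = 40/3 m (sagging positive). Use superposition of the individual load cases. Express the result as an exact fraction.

M(40/3) = 5251/9 kN·m

Load 1 — applied couple M₀=-17 kN·m at a=20/3 m (b=L-a=40/3):
  M_1 = M₀x/L - M₀  [x>a] = (-17)·(40/3)/20 - (-17) = 17/3 kN·m
Load 2 — uniform load w=13 kN/m over full span:
  M_2 = wx(L-x)/2 = 13·(40/3)·(20-(40/3))/2 = 5200/9 kN·m
Superposition: M = Σ M_i = 5251/9 kN·m ≈ 583.444444 kN·m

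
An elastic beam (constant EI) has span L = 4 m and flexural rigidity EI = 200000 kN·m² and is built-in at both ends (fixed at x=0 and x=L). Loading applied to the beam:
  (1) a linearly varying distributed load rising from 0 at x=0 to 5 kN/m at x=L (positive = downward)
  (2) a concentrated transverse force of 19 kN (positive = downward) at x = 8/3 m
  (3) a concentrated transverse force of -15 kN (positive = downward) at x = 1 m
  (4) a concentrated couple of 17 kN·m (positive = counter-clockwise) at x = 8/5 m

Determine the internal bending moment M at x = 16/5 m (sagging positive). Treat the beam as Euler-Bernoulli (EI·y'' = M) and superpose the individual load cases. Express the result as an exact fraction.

Load 1 — triangular load w₀=5 kN/m (0→w₀ over full span):
  M_1 = 3w₀Lx/20 - w₀L²/30 - w₀x³/(6L) = 3·5·4·(16/5)/20 - 5·4²/30 - 5·(16/5)³/(6·4) = 8/75 kN·m
Load 2 — point force P=19 kN at a=8/3 m (b=L-a=4/3):
  M_2 = Pa²(a+3b)(L-x)/L³ - Pa²b/L²  [x>a] = 19·(8/3)²·((8/3)+3·(4/3))·(4-(16/5))/4³ - 19·(8/3)²·(4/3)/4² = 0 kN·m
Load 3 — point force P=-15 kN at a=1 m (b=L-a=3):
  M_3 = Pa²(a+3b)(L-x)/L³ - Pa²b/L²  [x>a] = (-15)·1²·(1+3·3)·(4-(16/5))/4³ - (-15)·1²·3/4² = 15/16 kN·m
Load 4 — applied couple M₀=17 kN·m at a=8/5 m (b=L-a=12/5):
  M_4 = R_Ax - M_A - M₀  [x>a] with R_A=153/25, M_A=51/25 = (153/25)·(16/5) - (51/25) - 17 = 68/125 kN·m
Superposition: M = Σ M_i = 9529/6000 kN·m ≈ 1.588167 kN·m

M(16/5) = 9529/6000 kN·m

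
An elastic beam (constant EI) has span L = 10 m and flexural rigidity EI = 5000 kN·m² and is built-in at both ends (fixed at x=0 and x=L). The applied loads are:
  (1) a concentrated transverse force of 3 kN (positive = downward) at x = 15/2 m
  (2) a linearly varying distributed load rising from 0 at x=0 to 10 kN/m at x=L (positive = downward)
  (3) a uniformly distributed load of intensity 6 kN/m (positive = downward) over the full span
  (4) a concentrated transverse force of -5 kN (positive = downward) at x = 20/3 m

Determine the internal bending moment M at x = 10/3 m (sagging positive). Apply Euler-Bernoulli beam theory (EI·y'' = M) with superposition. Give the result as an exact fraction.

M(10/3) = 69205/2592 kN·m

Load 1 — point force P=3 kN at a=15/2 m (b=L-a=5/2):
  M_1 = Pb²(3a+b)x/L³ - Pab²/L²  [x≤a] = 3·(5/2)²·(3·(15/2)+(5/2))·(10/3)/10³ - 3·(15/2)·(5/2)²/10² = 5/32 kN·m
Load 2 — triangular load w₀=10 kN/m (0→w₀ over full span):
  M_2 = 3w₀Lx/20 - w₀L²/30 - w₀x³/(6L) = 3·10·10·(10/3)/20 - 10·10²/30 - 10·(10/3)³/(6·10) = 850/81 kN·m
Load 3 — uniform load w=6 kN/m over full span:
  M_3 = wLx/2 - wL²/12 - wx²/2 = 6·10·(10/3)/2 - 6·10²/12 - 6·(10/3)²/2 = 50/3 kN·m
Load 4 — point force P=-5 kN at a=20/3 m (b=L-a=10/3):
  M_4 = Pb²(3a+b)x/L³ - Pab²/L²  [x≤a] = (-5)·(10/3)²·(3·(20/3)+(10/3))·(10/3)/10³ - (-5)·(20/3)·(10/3)²/10² = -50/81 kN·m
Superposition: M = Σ M_i = 69205/2592 kN·m ≈ 26.699460 kN·m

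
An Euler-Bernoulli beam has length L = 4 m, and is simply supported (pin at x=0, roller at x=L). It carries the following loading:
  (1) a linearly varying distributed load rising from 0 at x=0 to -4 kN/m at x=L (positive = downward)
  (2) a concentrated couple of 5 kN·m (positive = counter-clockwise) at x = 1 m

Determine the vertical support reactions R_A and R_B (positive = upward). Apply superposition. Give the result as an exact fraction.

Load 1 — triangular load w₀=-4 kN/m (0→w₀ over full span):
  R_A = w₀L/6 = (-4)·4/6 = -8/3 kN
  R_B = w₀L/3 = (-4)·4/3 = -16/3 kN
Load 2 — applied couple M₀=5 kN·m at a=1 m (b=L-a=3):
  R_A = M₀/L = 5/4 kN
  R_B = -M₀/L = -5/4 kN
Superposition: R_A = -17/12 kN, R_B = -79/12 kN

R_A = -17/12 kN, R_B = -79/12 kN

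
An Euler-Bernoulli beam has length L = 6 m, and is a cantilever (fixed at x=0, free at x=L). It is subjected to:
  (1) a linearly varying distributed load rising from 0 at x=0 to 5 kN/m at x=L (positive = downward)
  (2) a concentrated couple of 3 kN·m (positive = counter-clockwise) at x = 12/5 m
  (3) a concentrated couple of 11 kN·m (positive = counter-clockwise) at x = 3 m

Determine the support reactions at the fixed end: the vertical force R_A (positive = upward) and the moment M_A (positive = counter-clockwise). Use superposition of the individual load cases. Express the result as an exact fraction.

Load 1 — triangular load w₀=5 kN/m (0→w₀ over full span):
  R_A = w₀L/2 = 5·6/2 = 15 kN
  M_A = w₀L²/3 = 5·6²/3 = 60 kN·m
Load 2 — applied couple M₀=3 kN·m at a=12/5 m (b=L-a=18/5):
  R_A = 0 kN
  M_A = -M₀ = -3 kN·m
Load 3 — applied couple M₀=11 kN·m at a=3 m (b=L-a=3):
  R_A = 0 kN
  M_A = -M₀ = -11 kN·m
Superposition: R_A = 15 kN, M_A = 46 kN·m

R_A = 15 kN, M_A = 46 kN·m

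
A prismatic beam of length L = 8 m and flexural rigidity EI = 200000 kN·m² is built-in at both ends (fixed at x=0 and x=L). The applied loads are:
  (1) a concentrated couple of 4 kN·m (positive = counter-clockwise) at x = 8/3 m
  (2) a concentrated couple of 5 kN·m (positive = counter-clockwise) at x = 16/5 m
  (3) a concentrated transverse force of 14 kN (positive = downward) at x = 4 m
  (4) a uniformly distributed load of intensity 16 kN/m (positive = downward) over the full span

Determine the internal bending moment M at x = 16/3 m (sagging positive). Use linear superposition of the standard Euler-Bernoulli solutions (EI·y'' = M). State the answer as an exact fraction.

M(16/3) = 478/15 kN·m

Load 1 — applied couple M₀=4 kN·m at a=8/3 m (b=L-a=16/3):
  M_1 = R_Ax - M_A - M₀  [x>a] with R_A=2/3, M_A=0 = (2/3)·(16/3) - 0 - 4 = -4/9 kN·m
Load 2 — applied couple M₀=5 kN·m at a=16/5 m (b=L-a=24/5):
  M_2 = R_Ax - M_A - M₀  [x>a] with R_A=9/10, M_A=3/5 = (9/10)·(16/3) - (3/5) - 5 = -4/5 kN·m
Load 3 — point force P=14 kN at a=4 m (b=L-a=4):
  M_3 = Pa²(a+3b)(L-x)/L³ - Pa²b/L²  [x>a] = 14·4²·(4+3·4)·(8-(16/3))/8³ - 14·4²·4/8² = 14/3 kN·m
Load 4 — uniform load w=16 kN/m over full span:
  M_4 = wLx/2 - wL²/12 - wx²/2 = 16·8·(16/3)/2 - 16·8²/12 - 16·(16/3)²/2 = 256/9 kN·m
Superposition: M = Σ M_i = 478/15 kN·m ≈ 31.866667 kN·m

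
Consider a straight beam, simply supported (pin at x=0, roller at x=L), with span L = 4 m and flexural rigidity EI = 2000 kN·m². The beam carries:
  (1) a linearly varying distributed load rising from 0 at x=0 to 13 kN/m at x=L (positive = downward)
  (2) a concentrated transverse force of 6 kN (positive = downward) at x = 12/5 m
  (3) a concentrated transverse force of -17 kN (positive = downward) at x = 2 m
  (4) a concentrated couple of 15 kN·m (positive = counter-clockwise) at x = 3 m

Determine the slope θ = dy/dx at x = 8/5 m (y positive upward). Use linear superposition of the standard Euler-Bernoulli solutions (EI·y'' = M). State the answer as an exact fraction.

θ(8/5) = -246641/90000000 rad

Load 1 — triangular load w₀=13 kN/m (0→w₀ over full span):
  θ_1 = -w₀(7L⁴-30L²x²+15x⁴)/(360LEI) = -13·(7·4⁴-30·4²·(8/5)²+15·(8/5)⁴)/(360·4·2000) = -4199/1406250 rad
Load 2 — point force P=6 kN at a=12/5 m (b=L-a=8/5):
  θ_2 = -Pb(L²-b²-3x²)/(6LEI)  [x≤a] = -6·(8/5)·(4²-(8/5)²-3·(8/5)²)/(6·4·2000) = -18/15625 rad
Load 3 — point force P=-17 kN at a=2 m (b=L-a=2):
  θ_3 = -Pb(L²-b²-3x²)/(6LEI)  [x≤a] = -(-17)·2·(4²-2²-3·(8/5)²)/(6·4·2000) = 153/50000 rad
Load 4 — applied couple M₀=15 kN·m at a=3 m (b=L-a=1):
  θ_4 = (M₀x²/(2L)+C₁)/EI  [x≤a] with C₁=M₀(3b²-L²)/(6L)=-65/8 = (15·(8/5)²/(2·4)+(-65/8))/2000 = -133/80000 rad
Superposition: θ = Σ θ_i = -246641/90000000 rad ≈ -0.002740 rad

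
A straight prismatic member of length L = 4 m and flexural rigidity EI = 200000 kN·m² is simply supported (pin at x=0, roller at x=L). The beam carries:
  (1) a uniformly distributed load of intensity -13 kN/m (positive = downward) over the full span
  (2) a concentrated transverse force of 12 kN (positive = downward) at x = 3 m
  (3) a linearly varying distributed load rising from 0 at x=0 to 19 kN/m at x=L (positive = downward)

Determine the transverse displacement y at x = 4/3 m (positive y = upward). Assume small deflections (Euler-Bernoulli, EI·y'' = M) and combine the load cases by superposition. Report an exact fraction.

Load 1 — uniform load w=-13 kN/m over full span:
  y_1 = -wx(L³-2Lx²+x³)/(24EI) = -(-13)·(4/3)·(4³-2·4·(4/3)²+(4/3)³)/(24·200000) = 143/759375 m
Load 2 — point force P=12 kN at a=3 m (b=L-a=1):
  y_2 = -Pbx(L²-b²-x²)/(6LEI)  [x≤a] = -12·1·(4/3)·(4²-1²-(4/3)²)/(6·4·200000) = -119/2700000 m
Load 3 — triangular load w₀=19 kN/m (0→w₀ over full span):
  y_3 = -w₀x(7L⁴-10L²x²+3x⁴)/(360LEI) = -19·(4/3)·(7·4⁴-10·4²·(4/3)²+3·(4/3)⁴)/(360·4·200000) = -304/2278125 m
Superposition: y = Σ y_i = 787/72900000 m ≈ 0.000011 m

y(4/3) = 787/72900000 m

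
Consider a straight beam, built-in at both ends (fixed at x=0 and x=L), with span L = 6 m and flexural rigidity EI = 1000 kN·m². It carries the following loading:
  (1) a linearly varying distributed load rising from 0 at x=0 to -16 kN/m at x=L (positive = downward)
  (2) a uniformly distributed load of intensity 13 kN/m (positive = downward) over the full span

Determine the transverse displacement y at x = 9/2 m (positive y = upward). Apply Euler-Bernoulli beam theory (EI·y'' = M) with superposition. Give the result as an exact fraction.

Load 1 — triangular load w₀=-16 kN/m (0→w₀ over full span):
  y_1 = -w₀x²(L-x)²(x+2L)/(120LEI) = -(-16)·(9/2)²·(6-(9/2))²·((9/2)+2·6)/(120·6·1000) = 2673/160000 m
Load 2 — uniform load w=13 kN/m over full span:
  y_2 = -wx²(L-x)²/(24EI) = -13·(9/2)²·(6-(9/2))²/(24·1000) = -3159/128000 m
Superposition: y = Σ y_i = -5103/640000 m ≈ -0.007973 m

y(9/2) = -5103/640000 m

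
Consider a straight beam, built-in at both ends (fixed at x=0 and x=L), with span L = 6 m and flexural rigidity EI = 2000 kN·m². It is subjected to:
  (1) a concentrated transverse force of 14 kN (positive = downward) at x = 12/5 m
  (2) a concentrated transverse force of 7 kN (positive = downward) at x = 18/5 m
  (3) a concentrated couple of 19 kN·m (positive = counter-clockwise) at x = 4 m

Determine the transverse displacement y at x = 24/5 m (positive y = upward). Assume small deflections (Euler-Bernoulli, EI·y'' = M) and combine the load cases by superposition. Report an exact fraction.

Load 1 — point force P=14 kN at a=12/5 m (b=L-a=18/5):
  y_1 = -Pa²(L-x)²(3bL-(3b+a)(L-x))/(6L³EI)  [x>a] = -14·(12/5)²·(6-(24/5))²·(3·(18/5)·6-(3·(18/5)+(12/5))·(6-(24/5)))/(6·6³·2000) = -4284/1953125 m
Load 2 — point force P=7 kN at a=18/5 m (b=L-a=12/5):
  y_2 = -Pa²(L-x)²(3bL-(3b+a)(L-x))/(6L³EI)  [x>a] = -7·(18/5)²·(6-(24/5))²·(3·(12/5)·6-(3·(12/5)+(18/5))·(6-(24/5)))/(6·6³·2000) = -11907/7812500 m
Load 3 — applied couple M₀=19 kN·m at a=4 m (b=L-a=2):
  y_3 = (R_Ax³/6 - M_Ax²/2 - M₀(x-a)²/2)/EI  [x>a] with R_A=38/9, M_A=19/3 = ((38/9)·(24/5)³/6 - (19/3)·(24/5)²/2 - 19·((24/5)-4)²/2)/2000 = -19/31250 m
Superposition: y = Σ y_i = -33793/7812500 m ≈ -0.004326 m

y(24/5) = -33793/7812500 m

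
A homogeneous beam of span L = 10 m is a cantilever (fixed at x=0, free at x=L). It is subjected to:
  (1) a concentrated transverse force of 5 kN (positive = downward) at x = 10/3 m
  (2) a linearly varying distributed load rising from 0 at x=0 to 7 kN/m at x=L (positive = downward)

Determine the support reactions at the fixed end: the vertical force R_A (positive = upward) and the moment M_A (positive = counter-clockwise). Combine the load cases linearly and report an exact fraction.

Load 1 — point force P=5 kN at a=10/3 m (b=L-a=20/3):
  R_A = P = 5 kN
  M_A = Pa = 5·(10/3) = 50/3 kN·m
Load 2 — triangular load w₀=7 kN/m (0→w₀ over full span):
  R_A = w₀L/2 = 7·10/2 = 35 kN
  M_A = w₀L²/3 = 7·10²/3 = 700/3 kN·m
Superposition: R_A = 40 kN, M_A = 250 kN·m

R_A = 40 kN, M_A = 250 kN·m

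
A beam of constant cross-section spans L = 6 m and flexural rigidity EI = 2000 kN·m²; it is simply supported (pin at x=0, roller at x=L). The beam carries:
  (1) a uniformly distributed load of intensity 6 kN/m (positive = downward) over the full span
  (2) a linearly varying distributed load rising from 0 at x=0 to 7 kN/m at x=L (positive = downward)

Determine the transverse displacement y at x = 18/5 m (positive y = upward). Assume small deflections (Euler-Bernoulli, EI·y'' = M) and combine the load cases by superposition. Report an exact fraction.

Load 1 — uniform load w=6 kN/m over full span:
  y_1 = -wx(L³-2Lx²+x³)/(24EI) = -6·(18/5)·(6³-2·6·(18/5)²+(18/5)³)/(24·2000) = -7533/156250 m
Load 2 — triangular load w₀=7 kN/m (0→w₀ over full span):
  y_2 = -w₀x(7L⁴-10L²x²+3x⁴)/(360LEI) = -7·(18/5)·(7·6⁴-10·6²·(18/5)²+3·(18/5)⁴)/(360·6·2000) = -55944/1953125 m
Superposition: y = Σ y_i = -300213/3906250 m ≈ -0.076855 m

y(18/5) = -300213/3906250 m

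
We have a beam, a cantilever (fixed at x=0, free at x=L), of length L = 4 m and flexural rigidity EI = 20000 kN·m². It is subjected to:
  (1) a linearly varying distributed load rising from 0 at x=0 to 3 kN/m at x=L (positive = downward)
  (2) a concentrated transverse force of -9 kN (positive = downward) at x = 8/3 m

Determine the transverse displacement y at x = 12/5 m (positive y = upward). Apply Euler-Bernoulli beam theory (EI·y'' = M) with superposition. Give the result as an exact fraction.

Load 1 — triangular load w₀=3 kN/m (0→w₀ over full span):
  y_1 = (w₀Lx³/12-w₀L²x²/6-w₀x⁵/(120L))/EI = (3·4·(12/5)³/12-3·4²·(12/5)²/6-3·(12/5)⁵/(120·4))/20000 = -15993/9765625 m
Load 2 — point force P=-9 kN at a=8/3 m (b=L-a=4/3):
  y_2 = -Px²(3a-x)/(6EI)  [x≤a] = -(-9)·(12/5)²·(3·(8/3)-(12/5))/(6·20000) = 189/78125 m
Superposition: y = Σ y_i = 7632/9765625 m ≈ 0.000782 m

y(12/5) = 7632/9765625 m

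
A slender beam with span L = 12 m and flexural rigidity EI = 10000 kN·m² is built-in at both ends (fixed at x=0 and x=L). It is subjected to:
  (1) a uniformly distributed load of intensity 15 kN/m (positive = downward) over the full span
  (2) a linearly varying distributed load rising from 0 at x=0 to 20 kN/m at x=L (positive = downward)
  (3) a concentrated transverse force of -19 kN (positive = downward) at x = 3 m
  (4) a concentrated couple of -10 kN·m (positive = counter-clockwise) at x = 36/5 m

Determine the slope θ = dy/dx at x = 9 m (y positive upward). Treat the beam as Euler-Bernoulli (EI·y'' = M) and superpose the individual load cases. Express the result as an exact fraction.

Load 1 — uniform load w=15 kN/m over full span:
  θ_1 = -wx(L-x)(L-2x)/(12EI) = -15·9·(12-9)·(12-2·9)/(12·10000) = 81/4000 rad
Load 2 — triangular load w₀=20 kN/m (0→w₀ over full span):
  θ_2 = -w₀(2x(L-x)(L-2x)(x+2L)+x²(L-x)²)/(120LEI) = -20·(2·9·(12-9)·(12-2·9)·(9+2·12)+9²·(12-9)²)/(120·12·10000) = 1107/80000 rad
Load 3 — point force P=-19 kN at a=3 m (b=L-a=9):
  θ_3 = Pa²(L-x)(2bL-(3b+a)(L-x))/(2L³EI)  [x>a] = (-19)·3²·(12-9)·(2·9·12-(3·9+3)·(12-9))/(2·12³·10000) = -1197/640000 rad
Load 4 — applied couple M₀=-10 kN·m at a=36/5 m (b=L-a=24/5):
  θ_4 = (R_Ax²/2 - M_Ax - M₀(x-a))/EI  [x>a] with R_A=-6/5, M_A=-16/5 = ((-6/5)·9²/2 - (-16/5)·9 - (-10)·(9-(36/5)))/10000 = -9/50000 rad
Superposition: θ = Σ θ_i = 102519/3200000 rad ≈ 0.032037 rad

θ(9) = 102519/3200000 rad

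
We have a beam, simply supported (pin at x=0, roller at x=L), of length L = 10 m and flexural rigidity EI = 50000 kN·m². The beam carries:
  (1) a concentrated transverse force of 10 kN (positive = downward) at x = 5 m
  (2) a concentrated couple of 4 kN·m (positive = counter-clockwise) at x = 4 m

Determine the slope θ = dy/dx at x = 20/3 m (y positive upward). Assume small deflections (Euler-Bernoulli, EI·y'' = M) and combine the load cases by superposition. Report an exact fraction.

Load 1 — point force P=10 kN at a=5 m (b=L-a=5):
  θ_1 = -Pa(2L²-6Lx+3x²+a²)/(6LEI)  [x>a] = -10·5·(2·10²-6·10·(20/3)+3·(20/3)²+5²)/(6·10·50000) = 1/1440 rad
Load 2 — applied couple M₀=4 kN·m at a=4 m (b=L-a=6):
  θ_2 = (M₀x²/(2L)-M₀(x-a)+C₁)/EI  [x>a] with C₁=M₀(3b²-L²)/(6L)=8/15 = (4·(20/3)²/(2·10)-4·((20/3)-4)+(8/15))/50000 = -7/281250 rad
Superposition: θ = Σ θ_i = 3013/4500000 rad ≈ 0.000670 rad

θ(20/3) = 3013/4500000 rad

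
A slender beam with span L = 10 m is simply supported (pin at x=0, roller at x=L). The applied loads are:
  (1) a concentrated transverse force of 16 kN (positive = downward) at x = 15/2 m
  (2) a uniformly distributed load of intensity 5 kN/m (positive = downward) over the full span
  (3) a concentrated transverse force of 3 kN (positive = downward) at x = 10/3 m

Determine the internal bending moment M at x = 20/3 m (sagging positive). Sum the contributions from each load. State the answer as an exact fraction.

M(20/3) = 770/9 kN·m

Load 1 — point force P=16 kN at a=15/2 m (b=L-a=5/2):
  M_1 = Pbx/L  [x≤a] = 16·(5/2)·(20/3)/10 = 80/3 kN·m
Load 2 — uniform load w=5 kN/m over full span:
  M_2 = wx(L-x)/2 = 5·(20/3)·(10-(20/3))/2 = 500/9 kN·m
Load 3 — point force P=3 kN at a=10/3 m (b=L-a=20/3):
  M_3 = Pa(L-x)/L  [x>a] = 3·(10/3)·(10-(20/3))/10 = 10/3 kN·m
Superposition: M = Σ M_i = 770/9 kN·m ≈ 85.555556 kN·m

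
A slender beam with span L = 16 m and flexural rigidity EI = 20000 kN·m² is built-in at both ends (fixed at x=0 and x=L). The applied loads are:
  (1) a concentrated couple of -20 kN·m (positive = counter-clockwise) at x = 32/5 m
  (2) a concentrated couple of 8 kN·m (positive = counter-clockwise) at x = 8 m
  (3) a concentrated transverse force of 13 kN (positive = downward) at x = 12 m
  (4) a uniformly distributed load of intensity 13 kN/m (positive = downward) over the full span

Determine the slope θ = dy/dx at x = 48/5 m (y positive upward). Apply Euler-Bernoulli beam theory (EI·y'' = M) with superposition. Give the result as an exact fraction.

Load 1 — applied couple M₀=-20 kN·m at a=32/5 m (b=L-a=48/5):
  θ_1 = (R_Ax²/2 - M_Ax - M₀(x-a))/EI  [x>a] with R_A=-9/5, M_A=-12/5 = ((-9/5)·(48/5)²/2 - (-12/5)·(48/5) - (-20)·((48/5)-(32/5)))/20000 = 16/78125 rad
Load 2 — applied couple M₀=8 kN·m at a=8 m (b=L-a=8):
  θ_2 = (R_Ax²/2 - M_Ax - M₀(x-a))/EI  [x>a] with R_A=3/4, M_A=2 = ((3/4)·(48/5)²/2 - 2·(48/5) - 8·((48/5)-8))/20000 = 2/15625 rad
Load 3 — point force P=13 kN at a=12 m (b=L-a=4):
  θ_3 = -Pb²x(2aL-(3a+b)x)/(2L³EI)  [x≤a] = -13·4²·(48/5)·(2·12·16-(3·12+4)·(48/5))/(2·16³·20000) = 0 rad
Load 4 — uniform load w=13 kN/m over full span:
  θ_4 = -wx(L-x)(L-2x)/(12EI) = -13·(48/5)·(16-(48/5))·(16-2·(48/5))/(12·20000) = 832/78125 rad
Superposition: θ = Σ θ_i = 858/78125 rad ≈ 0.010982 rad

θ(48/5) = 858/78125 rad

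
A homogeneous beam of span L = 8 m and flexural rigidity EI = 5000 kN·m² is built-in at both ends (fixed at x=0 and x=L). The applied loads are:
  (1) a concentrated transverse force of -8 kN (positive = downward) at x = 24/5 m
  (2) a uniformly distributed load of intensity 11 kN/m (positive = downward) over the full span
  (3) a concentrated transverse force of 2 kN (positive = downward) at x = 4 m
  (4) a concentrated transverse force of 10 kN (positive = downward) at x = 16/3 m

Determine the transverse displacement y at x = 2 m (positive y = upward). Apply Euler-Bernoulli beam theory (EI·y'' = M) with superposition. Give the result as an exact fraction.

y(2) = -13877/1012500 m

Load 1 — point force P=-8 kN at a=24/5 m (b=L-a=16/5):
  y_1 = -Pb²x²(3aL-(3a+b)x)/(6L³EI)  [x≤a] = -(-8)·(16/5)²·2²·(3·(24/5)·8-(3·(24/5)+(16/5))·2)/(6·8³·5000) = 16/9375 m
Load 2 — uniform load w=11 kN/m over full span:
  y_2 = -wx²(L-x)²/(24EI) = -11·2²·(8-2)²/(24·5000) = -33/2500 m
Load 3 — point force P=2 kN at a=4 m (b=L-a=4):
  y_3 = -Pb²x²(3aL-(3a+b)x)/(6L³EI)  [x≤a] = -2·4²·2²·(3·4·8-(3·4+4)·2)/(6·8³·5000) = -1/1875 m
Load 4 — point force P=10 kN at a=16/3 m (b=L-a=8/3):
  y_4 = -Pb²x²(3aL-(3a+b)x)/(6L³EI)  [x≤a] = -10·(8/3)²·2²·(3·(16/3)·8-(3·(16/3)+(8/3))·2)/(6·8³·5000) = -17/10125 m
Superposition: y = Σ y_i = -13877/1012500 m ≈ -0.013706 m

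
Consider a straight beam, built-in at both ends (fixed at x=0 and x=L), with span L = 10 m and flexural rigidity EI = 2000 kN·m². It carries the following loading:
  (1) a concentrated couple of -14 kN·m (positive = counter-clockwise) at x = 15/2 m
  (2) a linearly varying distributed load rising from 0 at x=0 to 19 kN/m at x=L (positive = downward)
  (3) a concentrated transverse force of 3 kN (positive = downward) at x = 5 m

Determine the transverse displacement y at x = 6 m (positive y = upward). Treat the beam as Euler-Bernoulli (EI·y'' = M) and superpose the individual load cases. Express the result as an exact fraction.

Load 1 — applied couple M₀=-14 kN·m at a=15/2 m (b=L-a=5/2):
  y_1 = (R_Ax³/6 - M_Ax²/2)/EI  [x≤a] with R_A=-63/40, M_A=-35/8 = ((-63/40)·6³/6 - (-35/8)·6²/2)/2000 = 441/40000 m
Load 2 — triangular load w₀=19 kN/m (0→w₀ over full span):
  y_2 = -w₀x²(L-x)²(x+2L)/(120LEI) = -19·6²·(10-6)²·(6+2·10)/(120·10·2000) = -741/6250 m
Load 3 — point force P=3 kN at a=5 m (b=L-a=5):
  y_3 = -Pa²(L-x)²(3bL-(3b+a)(L-x))/(6L³EI)  [x>a] = -3·5²·(10-6)²·(3·5·10-(3·5+5)·(10-6))/(6·10³·2000) = -7/1000 m
Superposition: y = Σ y_i = -22907/200000 m ≈ -0.114535 m

y(6) = -22907/200000 m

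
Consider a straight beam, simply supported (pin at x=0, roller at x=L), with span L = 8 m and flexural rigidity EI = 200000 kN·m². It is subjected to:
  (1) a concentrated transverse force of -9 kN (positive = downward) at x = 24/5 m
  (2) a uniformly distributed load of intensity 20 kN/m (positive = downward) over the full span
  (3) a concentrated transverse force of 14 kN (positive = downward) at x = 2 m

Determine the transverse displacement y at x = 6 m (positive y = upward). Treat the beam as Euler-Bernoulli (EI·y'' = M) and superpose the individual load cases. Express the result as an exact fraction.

y(6) = -35569/9375000 m

Load 1 — point force P=-9 kN at a=24/5 m (b=L-a=16/5):
  y_1 = -Pa(L-x)(2Lx-a²-x²)/(6LEI)  [x>a] = -(-9)·(24/5)·(8-6)·(2·8·6-(24/5)²-6²)/(6·8·200000) = 2079/6250000 m
Load 2 — uniform load w=20 kN/m over full span:
  y_2 = -wx(L³-2Lx²+x³)/(24EI) = -20·6·(8³-2·8·6²+6³)/(24·200000) = -19/5000 m
Load 3 — point force P=14 kN at a=2 m (b=L-a=6):
  y_3 = -Pa(L-x)(2Lx-a²-x²)/(6LEI)  [x>a] = -14·2·(8-6)·(2·8·6-2²-6²)/(6·8·200000) = -49/150000 m
Superposition: y = Σ y_i = -35569/9375000 m ≈ -0.003794 m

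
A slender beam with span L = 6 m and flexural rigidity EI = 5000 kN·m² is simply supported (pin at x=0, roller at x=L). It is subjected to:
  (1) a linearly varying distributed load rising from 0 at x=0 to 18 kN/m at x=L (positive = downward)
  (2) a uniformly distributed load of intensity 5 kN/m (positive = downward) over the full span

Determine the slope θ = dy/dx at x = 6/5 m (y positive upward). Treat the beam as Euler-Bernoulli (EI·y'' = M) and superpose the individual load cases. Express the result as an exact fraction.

θ(6/5) = -61587/3125000 rad

Load 1 — triangular load w₀=18 kN/m (0→w₀ over full span):
  θ_1 = -w₀(7L⁴-30L²x²+15x⁴)/(360LEI) = -18·(7·6⁴-30·6²·(6/5)²+15·(6/5)⁴)/(360·6·5000) = -4914/390625 rad
Load 2 — uniform load w=5 kN/m over full span:
  θ_2 = -w(L³-6Lx²+4x³)/(24EI) = -5·(6³-6·6·(6/5)²+4·(6/5)³)/(24·5000) = -891/125000 rad
Superposition: θ = Σ θ_i = -61587/3125000 rad ≈ -0.019708 rad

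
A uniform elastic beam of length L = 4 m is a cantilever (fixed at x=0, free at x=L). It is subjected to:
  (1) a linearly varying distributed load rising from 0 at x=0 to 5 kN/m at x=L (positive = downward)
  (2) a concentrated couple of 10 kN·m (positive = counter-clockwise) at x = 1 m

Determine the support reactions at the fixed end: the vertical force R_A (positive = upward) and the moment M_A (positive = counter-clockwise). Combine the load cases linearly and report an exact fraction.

Load 1 — triangular load w₀=5 kN/m (0→w₀ over full span):
  R_A = w₀L/2 = 5·4/2 = 10 kN
  M_A = w₀L²/3 = 5·4²/3 = 80/3 kN·m
Load 2 — applied couple M₀=10 kN·m at a=1 m (b=L-a=3):
  R_A = 0 kN
  M_A = -M₀ = -10 kN·m
Superposition: R_A = 10 kN, M_A = 50/3 kN·m

R_A = 10 kN, M_A = 50/3 kN·m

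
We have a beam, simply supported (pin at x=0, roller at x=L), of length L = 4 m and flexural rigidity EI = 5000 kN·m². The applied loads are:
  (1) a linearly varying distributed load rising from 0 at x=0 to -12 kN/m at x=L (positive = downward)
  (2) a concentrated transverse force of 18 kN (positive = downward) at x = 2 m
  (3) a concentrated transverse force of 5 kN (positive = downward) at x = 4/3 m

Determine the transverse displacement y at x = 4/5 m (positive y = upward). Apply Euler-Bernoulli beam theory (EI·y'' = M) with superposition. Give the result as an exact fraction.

y(4/5) = -953329/791015625 m

Load 1 — triangular load w₀=-12 kN/m (0→w₀ over full span):
  y_1 = -w₀x(7L⁴-10L²x²+3x⁴)/(360LEI) = -(-12)·(4/5)·(7·4⁴-10·4²·(4/5)²+3·(4/5)⁴)/(360·4·5000) = 22016/9765625 m
Load 2 — point force P=18 kN at a=2 m (b=L-a=2):
  y_2 = -Pbx(L²-b²-x²)/(6LEI)  [x≤a] = -18·2·(4/5)·(4²-2²-(4/5)²)/(6·4·5000) = -213/78125 m
Load 3 — point force P=5 kN at a=4/3 m (b=L-a=8/3):
  y_3 = -Pbx(L²-b²-x²)/(6LEI)  [x≤a] = -5·(8/3)·(4/5)·(4²-(8/3)²-(4/5)²)/(6·4·5000) = -928/1265625 m
Superposition: y = Σ y_i = -953329/791015625 m ≈ -0.001205 m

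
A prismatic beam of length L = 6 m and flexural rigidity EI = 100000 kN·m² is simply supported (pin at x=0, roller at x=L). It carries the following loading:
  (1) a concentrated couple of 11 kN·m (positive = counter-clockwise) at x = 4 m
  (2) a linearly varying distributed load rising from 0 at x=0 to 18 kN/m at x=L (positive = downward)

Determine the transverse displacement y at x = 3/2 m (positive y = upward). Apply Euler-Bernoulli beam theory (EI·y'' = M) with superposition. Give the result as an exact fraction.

Load 1 — applied couple M₀=11 kN·m at a=4 m (b=L-a=2):
  y_1 = (M₀x³/(6L)+C₁x)/EI  [x≤a] with C₁=M₀(3b²-L²)/(6L)=-22/3 = (11·(3/2)³/(6·6)+(-22/3)·(3/2))/100000 = -319/3200000 m
Load 2 — triangular load w₀=18 kN/m (0→w₀ over full span):
  y_2 = -w₀x(7L⁴-10L²x²+3x⁴)/(360LEI) = -18·(3/2)·(7·6⁴-10·6²·(3/2)²+3·(3/2)⁴)/(360·6·100000) = -26487/25600000 m
Superposition: y = Σ y_i = -29039/25600000 m ≈ -0.001134 m

y(3/2) = -29039/25600000 m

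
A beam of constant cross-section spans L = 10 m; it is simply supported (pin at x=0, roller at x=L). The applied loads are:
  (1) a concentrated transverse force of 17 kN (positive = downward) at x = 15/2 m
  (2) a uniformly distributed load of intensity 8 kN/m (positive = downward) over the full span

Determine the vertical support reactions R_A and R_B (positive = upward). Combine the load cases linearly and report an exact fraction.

Load 1 — point force P=17 kN at a=15/2 m (b=L-a=5/2):
  R_A = Pb/L = 17·(5/2)/10 = 17/4 kN
  R_B = Pa/L = 17·(15/2)/10 = 51/4 kN
Load 2 — uniform load w=8 kN/m over full span:
  R_A = wL/2 = 8·10/2 = 40 kN
  R_B = wL/2 = 8·10/2 = 40 kN
Superposition: R_A = 177/4 kN, R_B = 211/4 kN

R_A = 177/4 kN, R_B = 211/4 kN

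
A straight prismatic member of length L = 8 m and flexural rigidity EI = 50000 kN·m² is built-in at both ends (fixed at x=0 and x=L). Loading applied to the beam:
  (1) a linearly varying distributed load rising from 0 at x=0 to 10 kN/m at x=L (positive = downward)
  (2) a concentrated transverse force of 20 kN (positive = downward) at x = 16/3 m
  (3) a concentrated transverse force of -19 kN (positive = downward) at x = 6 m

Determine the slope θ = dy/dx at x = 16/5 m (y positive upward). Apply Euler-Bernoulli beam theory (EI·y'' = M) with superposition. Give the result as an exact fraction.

Load 1 — triangular load w₀=10 kN/m (0→w₀ over full span):
  θ_1 = -w₀(2x(L-x)(L-2x)(x+2L)+x²(L-x)²)/(120LEI) = -10·(2·(16/5)·(8-(16/5))·(8-2·(16/5))·((16/5)+2·8)+(16/5)²·(8-(16/5))²)/(120·8·50000) = -96/390625 rad
Load 2 — point force P=20 kN at a=16/3 m (b=L-a=8/3):
  θ_2 = -Pb²x(2aL-(3a+b)x)/(2L³EI)  [x≤a] = -20·(8/3)²·(16/5)·(2·(16/3)·8-(3·(16/3)+(8/3))·(16/5))/(2·8³·50000) = -32/140625 rad
Load 3 — point force P=-19 kN at a=6 m (b=L-a=2):
  θ_3 = -Pb²x(2aL-(3a+b)x)/(2L³EI)  [x≤a] = -(-19)·2²·(16/5)·(2·6·8-(3·6+2)·(16/5))/(2·8³·50000) = 19/125000 rad
Superposition: θ = Σ θ_i = -9037/28125000 rad ≈ -0.000321 rad

θ(16/5) = -9037/28125000 rad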